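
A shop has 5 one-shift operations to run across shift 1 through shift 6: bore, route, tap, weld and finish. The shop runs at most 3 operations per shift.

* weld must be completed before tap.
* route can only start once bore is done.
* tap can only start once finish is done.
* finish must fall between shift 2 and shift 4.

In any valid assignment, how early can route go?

shift 2

Precedence pushes route to at least shift 2.
route at shift 2 is achievable: bore in shift 1, weld in shift 1, finish in shift 2, tap in shift 3, route in shift 2.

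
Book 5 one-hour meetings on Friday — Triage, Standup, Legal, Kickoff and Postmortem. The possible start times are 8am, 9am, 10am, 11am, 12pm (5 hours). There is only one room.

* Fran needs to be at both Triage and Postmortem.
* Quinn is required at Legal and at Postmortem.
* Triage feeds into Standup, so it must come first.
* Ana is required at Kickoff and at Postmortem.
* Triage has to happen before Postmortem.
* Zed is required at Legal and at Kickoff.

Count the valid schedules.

Splitting on Triage: it can be 8am (24), 9am (12), 10am (4). Listing each branch's schedules as (Standup, Legal, Kickoff, Postmortem):
Triage=8am: (9am,10am,11am,12pm) (9am,10am,12pm,11am) (9am,11am,10am,12pm) (9am,11am,12pm,10am) (9am,12pm,10am,11am) (9am,12pm,11am,10am) (10am,9am,11am,12pm) (10am,9am,12pm,11am) (10am,11am,9am,12pm) (10am,11am,12pm,9am) (10am,12pm,9am,11am) (10am,12pm,11am,9am) (11am,9am,10am,12pm) (11am,9am,12pm,10am) (11am,10am,9am,12pm) (11am,10am,12pm,9am) (11am,12pm,9am,10am) (11am,12pm,10am,9am) (12pm,9am,10am,11am) (12pm,9am,11am,10am) (12pm,10am,9am,11am) (12pm,10am,11am,9am) (12pm,11am,9am,10am) (12pm,11am,10am,9am) — 24.
Triage=9am: (10am,8am,11am,12pm) (10am,8am,12pm,11am) (10am,11am,8am,12pm) (10am,12pm,8am,11am) (11am,8am,10am,12pm) (11am,8am,12pm,10am) (11am,10am,8am,12pm) (11am,12pm,8am,10am) (12pm,8am,10am,11am) (12pm,8am,11am,10am) (12pm,10am,8am,11am) (12pm,11am,8am,10am) — 12.
Triage=10am: (11am,8am,9am,12pm) (11am,9am,8am,12pm) (12pm,8am,9am,11am) (12pm,9am,8am,11am) — 4.
Summing: 24 + 12 + 4 = 40.

40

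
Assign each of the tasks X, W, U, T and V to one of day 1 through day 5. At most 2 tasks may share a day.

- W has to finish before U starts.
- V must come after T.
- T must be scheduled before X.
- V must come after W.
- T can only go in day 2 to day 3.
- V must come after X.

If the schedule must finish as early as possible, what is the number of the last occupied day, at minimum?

day 4

The precedence chain requires at least 3 distinct days.
With at most 2 per day and 5 tasks, at least 3 days are needed.
Propagating the time windows through the other constraints, V can't land before day 4, so the schedule must run through at least day 4.
4 works (last occupied day: day 4): for example X=day 3; W=day 1; U=day 2; T=day 2; V=day 4.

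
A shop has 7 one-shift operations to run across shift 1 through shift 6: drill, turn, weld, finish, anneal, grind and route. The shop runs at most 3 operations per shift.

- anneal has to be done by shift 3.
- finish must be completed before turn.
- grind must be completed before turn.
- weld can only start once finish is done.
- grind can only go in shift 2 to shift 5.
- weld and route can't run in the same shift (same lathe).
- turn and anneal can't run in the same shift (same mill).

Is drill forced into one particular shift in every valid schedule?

drill can be shift 1 (e.g. drill=shift 1, weld=shift 2, turn=shift 3, finish=shift 1, route=shift 3, anneal=shift 1, grind=shift 2) or shift 2 (e.g. anneal -> shift 1; drill -> shift 2; turn -> shift 3; finish -> shift 1; weld -> shift 2; grind -> shift 2; route -> shift 1).

No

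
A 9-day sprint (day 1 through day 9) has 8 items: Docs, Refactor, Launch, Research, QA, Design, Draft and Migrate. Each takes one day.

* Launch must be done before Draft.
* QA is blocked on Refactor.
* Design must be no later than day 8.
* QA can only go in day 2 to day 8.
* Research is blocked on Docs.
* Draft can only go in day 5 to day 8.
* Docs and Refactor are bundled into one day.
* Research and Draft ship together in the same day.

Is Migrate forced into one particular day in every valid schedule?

No

Migrate can be day 1 (e.g. Research=day 5; Launch=day 1; Refactor=day 1; Design=day 1; QA=day 2; Draft=day 5; Docs=day 1; Migrate=day 1) or day 2 (e.g. Refactor=day 1, QA=day 2, Launch=day 1, Design=day 1, Draft=day 5, Research=day 5, Migrate=day 2, Docs=day 1).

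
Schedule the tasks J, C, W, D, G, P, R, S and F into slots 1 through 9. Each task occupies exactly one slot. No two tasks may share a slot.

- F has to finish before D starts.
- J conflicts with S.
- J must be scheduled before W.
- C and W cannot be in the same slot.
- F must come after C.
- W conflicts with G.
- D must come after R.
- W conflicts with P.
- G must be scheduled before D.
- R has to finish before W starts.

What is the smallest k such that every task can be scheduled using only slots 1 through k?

9

The precedence chain requires at least 3 distinct slots.
With at most 1 per slot and 9 tasks, at least 9 slots are needed.
9 works (last occupied slot: 9): for example S -> 9, G -> 4, R -> 1, C -> 2, P -> 8, F -> 3, J -> 6, D -> 5, W -> 7.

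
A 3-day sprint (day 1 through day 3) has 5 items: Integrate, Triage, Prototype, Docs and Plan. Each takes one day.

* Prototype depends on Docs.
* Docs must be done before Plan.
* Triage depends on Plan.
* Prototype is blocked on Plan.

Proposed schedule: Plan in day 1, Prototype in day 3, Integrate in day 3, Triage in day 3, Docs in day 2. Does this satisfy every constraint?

Docs must be done before Plan — violated.
Prototype depends on Docs — holds.
Prototype is blocked on Plan — holds.
Triage depends on Plan — holds.

No. Docs must be done before Plan is not satisfied.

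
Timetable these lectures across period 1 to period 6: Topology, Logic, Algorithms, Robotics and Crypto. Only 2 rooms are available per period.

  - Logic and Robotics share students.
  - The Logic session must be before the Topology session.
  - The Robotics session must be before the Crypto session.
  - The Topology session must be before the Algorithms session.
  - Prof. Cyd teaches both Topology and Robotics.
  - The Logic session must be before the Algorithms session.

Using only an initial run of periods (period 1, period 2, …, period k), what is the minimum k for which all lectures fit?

4

The precedence chain requires at least 3 distinct periods.
With at most 2 per period and 5 lectures, at least 3 periods are needed.
Could 3 periods be enough, i.e. nothing placed later than period 3? No: Crypto must come after Robotics (at period 1 or later) → {period 2, period 3}; Robotics must come before Crypto (at period 3 or earlier) → {period 1, period 2}; Topology must come after Logic (at period 1 or later) → {period 2, period 3}; Logic must come before Topology (at period 3 or earlier) → {period 1, period 2}; Algorithms must come after Logic (at period 1 or later) → {period 2, period 3}; Algorithms must come after Topology (at period 2 or later) → {period 3}; Topology must come before Algorithms (at period 3 or earlier) → {period 2}; Robotics can't share with Topology (period 2) → {period 1}; Logic must come before Topology (at period 2 or earlier) → {period 1}; Robotics can't share with Logic (period 1) → nothing is left.
So 3 periods is not enough.
4 works (last occupied period: period 4): for example Algorithms -> period 3; Logic -> period 1; Robotics -> period 3; Crypto -> period 4; Topology -> period 2.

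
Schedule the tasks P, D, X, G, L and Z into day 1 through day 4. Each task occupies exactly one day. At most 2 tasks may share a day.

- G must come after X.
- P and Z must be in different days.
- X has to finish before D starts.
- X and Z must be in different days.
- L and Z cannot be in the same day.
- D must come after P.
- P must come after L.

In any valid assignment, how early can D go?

Precedence pushes D to at least day 3.
D at day 3 is achievable: Z=day 3, L=day 1, P=day 2, D=day 3, G=day 2, X=day 1.

day 3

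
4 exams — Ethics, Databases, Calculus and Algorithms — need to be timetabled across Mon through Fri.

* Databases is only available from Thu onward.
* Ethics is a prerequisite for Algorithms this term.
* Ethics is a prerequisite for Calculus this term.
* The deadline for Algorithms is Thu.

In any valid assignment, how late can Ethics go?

Wed

Downstream work caps Ethics at Wed.
Ethics at Wed is achievable: Calculus -> Thu, Algorithms -> Thu, Databases -> Thu, Ethics -> Wed.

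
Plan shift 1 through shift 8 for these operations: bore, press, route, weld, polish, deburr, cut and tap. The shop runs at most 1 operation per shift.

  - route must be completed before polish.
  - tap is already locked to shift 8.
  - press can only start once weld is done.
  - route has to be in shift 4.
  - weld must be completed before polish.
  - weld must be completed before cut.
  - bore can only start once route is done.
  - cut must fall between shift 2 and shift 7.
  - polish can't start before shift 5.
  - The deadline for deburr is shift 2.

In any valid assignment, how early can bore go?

Precedence pushes bore to at least shift 5.
bore at shift 5 is achievable: bore -> shift 5; weld -> shift 2; press -> shift 7; deburr -> shift 1; polish -> shift 6; cut -> shift 3; tap -> shift 8; route -> shift 4.

shift 5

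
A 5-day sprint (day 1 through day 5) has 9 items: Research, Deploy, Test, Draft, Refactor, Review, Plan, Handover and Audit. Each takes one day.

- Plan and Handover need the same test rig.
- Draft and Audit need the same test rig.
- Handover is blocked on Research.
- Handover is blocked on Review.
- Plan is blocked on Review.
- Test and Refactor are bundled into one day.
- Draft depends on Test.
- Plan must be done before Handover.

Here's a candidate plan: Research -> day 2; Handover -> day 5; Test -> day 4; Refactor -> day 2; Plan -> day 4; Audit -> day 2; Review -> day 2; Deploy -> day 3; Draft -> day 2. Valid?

Invalid. Draft depends on Test.

Handover is blocked on Review — holds.
Handover is blocked on Research — holds.
Plan must be done before Handover — holds.
Draft depends on Test — violated.
Test and Refactor are bundled into one day — violated.
Plan is blocked on Review — holds.
Plan and Handover need the same test rig — holds.
Draft and Audit need the same test rig — violated.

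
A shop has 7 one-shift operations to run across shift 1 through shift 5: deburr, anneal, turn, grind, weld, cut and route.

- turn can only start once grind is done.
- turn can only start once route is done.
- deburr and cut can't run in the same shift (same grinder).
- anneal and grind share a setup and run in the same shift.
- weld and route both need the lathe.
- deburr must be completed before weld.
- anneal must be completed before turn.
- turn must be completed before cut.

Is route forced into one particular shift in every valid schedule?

route can be shift 1 (e.g. grind in shift 1, weld in shift 2, cut in shift 3, anneal in shift 1, turn in shift 2, route in shift 1, deburr in shift 1) or shift 2 (e.g. grind -> shift 1, turn -> shift 3, route -> shift 2, weld -> shift 3, deburr -> shift 1, cut -> shift 4, anneal -> shift 1).

No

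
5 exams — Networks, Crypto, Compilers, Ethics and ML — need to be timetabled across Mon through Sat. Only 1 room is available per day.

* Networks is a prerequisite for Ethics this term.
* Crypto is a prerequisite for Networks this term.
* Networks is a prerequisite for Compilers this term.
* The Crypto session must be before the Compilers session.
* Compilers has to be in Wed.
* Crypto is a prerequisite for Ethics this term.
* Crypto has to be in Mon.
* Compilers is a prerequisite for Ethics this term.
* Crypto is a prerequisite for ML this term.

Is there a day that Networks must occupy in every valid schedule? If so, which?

Tue

Crypto is fixed at Mon and must come before Networks, so Networks is at least Tue.
Compilers is fixed at Wed and must come after Networks, so Networks is at most Tue.
So Networks must be Tue.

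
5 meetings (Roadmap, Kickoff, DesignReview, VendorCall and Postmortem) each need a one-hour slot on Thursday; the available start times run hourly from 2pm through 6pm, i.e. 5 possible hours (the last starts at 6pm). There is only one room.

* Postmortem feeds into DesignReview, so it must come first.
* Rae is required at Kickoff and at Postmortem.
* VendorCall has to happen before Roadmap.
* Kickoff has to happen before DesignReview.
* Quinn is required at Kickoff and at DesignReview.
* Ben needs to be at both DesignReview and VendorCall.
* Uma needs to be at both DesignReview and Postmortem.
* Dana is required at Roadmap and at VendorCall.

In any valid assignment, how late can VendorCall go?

Downstream work caps VendorCall at 5pm.
VendorCall at 5pm is achievable: Roadmap in 6pm; Kickoff in 2pm; DesignReview in 4pm; Postmortem in 3pm; VendorCall in 5pm.

5pm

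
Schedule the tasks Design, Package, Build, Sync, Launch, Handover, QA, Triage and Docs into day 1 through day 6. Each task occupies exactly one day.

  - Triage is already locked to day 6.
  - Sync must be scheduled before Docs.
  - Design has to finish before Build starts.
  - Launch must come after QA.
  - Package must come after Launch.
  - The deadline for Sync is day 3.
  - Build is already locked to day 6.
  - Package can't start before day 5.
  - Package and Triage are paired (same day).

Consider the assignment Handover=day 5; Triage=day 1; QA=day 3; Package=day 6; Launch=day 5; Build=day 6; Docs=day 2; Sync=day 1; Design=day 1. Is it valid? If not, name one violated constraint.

Triage is already locked to day 6 — violated.
Design has to finish before Build starts — holds.
Package can't start before day 5 — holds.
Package must come after Launch — holds.
The deadline for Sync is day 3 — holds.
Package and Triage are paired (same day) — violated.
Sync must be scheduled before Docs — holds.
Build is already locked to day 6 — holds.
Launch must come after QA — holds.

No — it violates: Package and Triage are paired (same day)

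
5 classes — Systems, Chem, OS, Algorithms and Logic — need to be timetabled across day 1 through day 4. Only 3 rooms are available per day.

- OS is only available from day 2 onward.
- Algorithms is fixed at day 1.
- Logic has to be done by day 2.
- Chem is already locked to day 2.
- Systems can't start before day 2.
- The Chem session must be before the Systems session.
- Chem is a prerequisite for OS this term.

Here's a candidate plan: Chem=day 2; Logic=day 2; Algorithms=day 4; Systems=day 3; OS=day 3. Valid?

Chem is already locked to day 2 — holds.
The Chem session must be before the Systems session — holds.
Algorithms is fixed at day 1 — violated.
OS is only available from day 2 onward — holds.
Logic has to be done by day 2 — holds.
Chem is a prerequisite for OS this term — holds.
Only 3 rooms are available per day — holds.
Systems can't start before day 2 — holds.

No. Algorithms is fixed at day 1 is not satisfied.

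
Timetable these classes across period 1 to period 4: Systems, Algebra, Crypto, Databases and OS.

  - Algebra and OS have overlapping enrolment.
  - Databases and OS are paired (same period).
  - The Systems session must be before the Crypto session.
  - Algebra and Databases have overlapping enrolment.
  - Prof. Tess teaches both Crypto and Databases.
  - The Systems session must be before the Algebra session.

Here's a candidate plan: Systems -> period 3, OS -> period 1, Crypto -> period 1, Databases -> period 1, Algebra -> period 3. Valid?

Invalid. The Systems session must be before the Crypto session.

Algebra and OS have overlapping enrolment — holds.
The Systems session must be before the Crypto session — violated.
Algebra and Databases have overlapping enrolment — holds.
The Systems session must be before the Algebra session — violated.
Prof. Tess teaches both Crypto and Databases — violated.
Databases and OS are paired (same period) — holds.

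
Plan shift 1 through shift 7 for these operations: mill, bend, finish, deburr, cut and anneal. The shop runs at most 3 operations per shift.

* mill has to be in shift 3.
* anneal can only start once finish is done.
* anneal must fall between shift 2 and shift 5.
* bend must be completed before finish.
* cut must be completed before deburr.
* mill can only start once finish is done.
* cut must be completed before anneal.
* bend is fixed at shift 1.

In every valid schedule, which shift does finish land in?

bend is fixed at shift 1 and must come before finish, so finish is at least shift 2.
mill is fixed at shift 3 and must come after finish, so finish is at most shift 2.
So finish must be shift 2.

shift 2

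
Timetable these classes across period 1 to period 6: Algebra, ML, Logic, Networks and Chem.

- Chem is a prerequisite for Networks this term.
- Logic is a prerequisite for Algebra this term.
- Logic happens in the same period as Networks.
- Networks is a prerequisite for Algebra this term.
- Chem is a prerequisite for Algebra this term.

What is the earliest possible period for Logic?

Logic must be in the same period as Networks, which can't be before period 2, so Logic is at least period 2; downstream work caps Logic at period 5.
Logic at period 2 is achievable: ML in period 1, Algebra in period 3, Chem in period 1, Networks in period 2, Logic in period 2.

period 2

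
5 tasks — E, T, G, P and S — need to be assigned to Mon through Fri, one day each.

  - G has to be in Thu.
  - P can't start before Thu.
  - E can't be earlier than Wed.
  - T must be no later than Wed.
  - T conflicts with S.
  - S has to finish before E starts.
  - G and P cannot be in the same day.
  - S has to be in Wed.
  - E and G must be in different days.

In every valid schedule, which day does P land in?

Fri

P's window is Thu–Fri.
G is fixed at Thu, and P can't share a day with G.
So P must be Fri.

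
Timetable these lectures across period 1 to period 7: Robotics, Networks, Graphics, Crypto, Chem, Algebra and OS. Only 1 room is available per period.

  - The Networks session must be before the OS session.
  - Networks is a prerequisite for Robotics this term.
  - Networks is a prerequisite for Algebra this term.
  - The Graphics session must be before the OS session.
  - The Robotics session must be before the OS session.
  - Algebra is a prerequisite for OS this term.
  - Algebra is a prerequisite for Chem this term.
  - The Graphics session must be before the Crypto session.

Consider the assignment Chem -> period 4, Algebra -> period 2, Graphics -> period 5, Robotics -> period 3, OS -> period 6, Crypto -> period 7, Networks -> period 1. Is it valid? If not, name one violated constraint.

The Robotics session must be before the OS session — holds.
The Networks session must be before the OS session — holds.
Only 1 room is available per period — holds.
Algebra is a prerequisite for OS this term — holds.
The Graphics session must be before the Crypto session — holds.
The Graphics session must be before the OS session — holds.
Networks is a prerequisite for Algebra this term — holds.
Algebra is a prerequisite for Chem this term — holds.
Networks is a prerequisite for Robotics this term — holds.

Yes, all constraints hold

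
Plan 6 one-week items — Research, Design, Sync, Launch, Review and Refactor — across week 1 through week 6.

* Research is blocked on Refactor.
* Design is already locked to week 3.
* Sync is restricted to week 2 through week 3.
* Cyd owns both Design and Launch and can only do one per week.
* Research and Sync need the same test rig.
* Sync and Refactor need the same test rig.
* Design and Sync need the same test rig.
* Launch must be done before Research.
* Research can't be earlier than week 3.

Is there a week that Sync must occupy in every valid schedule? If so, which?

week 2

Sync's window is week 2–week 3.
Design is fixed at week 3, and Sync can't share a week with Design.
So Sync must be week 2.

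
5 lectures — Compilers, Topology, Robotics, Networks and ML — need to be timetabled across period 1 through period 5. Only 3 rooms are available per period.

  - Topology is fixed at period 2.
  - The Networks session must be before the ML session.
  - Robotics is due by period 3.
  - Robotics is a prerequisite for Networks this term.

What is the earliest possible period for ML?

period 3

Precedence pushes ML to at least period 3.
ML at period 3 is achievable: Networks -> period 2, Topology -> period 2, Compilers -> period 1, Robotics -> period 1, ML -> period 3.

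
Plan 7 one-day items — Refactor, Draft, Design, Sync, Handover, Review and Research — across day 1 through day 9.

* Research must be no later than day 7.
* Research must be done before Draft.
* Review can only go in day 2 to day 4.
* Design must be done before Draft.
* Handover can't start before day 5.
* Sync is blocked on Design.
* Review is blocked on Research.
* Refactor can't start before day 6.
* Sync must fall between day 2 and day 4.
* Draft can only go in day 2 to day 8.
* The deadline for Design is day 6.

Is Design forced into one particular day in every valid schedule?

No

Design can be day 1 (e.g. Draft=day 2; Handover=day 5; Design=day 1; Research=day 1; Review=day 2; Sync=day 2; Refactor=day 6) or day 2 (e.g. Sync in day 3; Handover in day 5; Draft in day 3; Design in day 2; Review in day 2; Refactor in day 6; Research in day 1).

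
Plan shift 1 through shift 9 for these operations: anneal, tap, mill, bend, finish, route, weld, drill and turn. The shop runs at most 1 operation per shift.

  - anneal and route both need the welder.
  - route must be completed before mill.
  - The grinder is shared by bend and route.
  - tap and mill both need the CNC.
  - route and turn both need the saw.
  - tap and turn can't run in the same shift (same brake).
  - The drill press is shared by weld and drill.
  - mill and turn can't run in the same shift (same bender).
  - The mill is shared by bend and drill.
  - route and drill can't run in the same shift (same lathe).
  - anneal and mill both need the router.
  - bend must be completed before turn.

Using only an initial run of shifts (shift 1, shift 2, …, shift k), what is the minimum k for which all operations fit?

The precedence chain requires at least 2 distinct shifts.
With at most 1 per shift and 9 operations, at least 9 shifts are needed.
9 works (last occupied shift: shift 9): for example finish -> shift 7, tap -> shift 6, bend -> shift 3, mill -> shift 2, route -> shift 1, anneal -> shift 5, weld -> shift 8, turn -> shift 4, drill -> shift 9.

9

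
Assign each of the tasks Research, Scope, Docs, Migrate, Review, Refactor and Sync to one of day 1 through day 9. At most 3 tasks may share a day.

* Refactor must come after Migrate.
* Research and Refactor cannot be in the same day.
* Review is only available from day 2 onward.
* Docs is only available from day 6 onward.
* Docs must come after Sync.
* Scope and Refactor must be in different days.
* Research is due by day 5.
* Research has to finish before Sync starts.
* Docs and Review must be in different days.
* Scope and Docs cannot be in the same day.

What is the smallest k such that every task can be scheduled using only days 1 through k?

The precedence chain requires at least 3 distinct days.
With at most 3 per day and 7 tasks, at least 3 days are needed.
Docs can't be placed before day 6, so the schedule must run through at least day 6.
6 works (last occupied day: day 6): for example Research in day 1; Sync in day 2; Migrate in day 1; Scope in day 1; Refactor in day 2; Review in day 2; Docs in day 6.

6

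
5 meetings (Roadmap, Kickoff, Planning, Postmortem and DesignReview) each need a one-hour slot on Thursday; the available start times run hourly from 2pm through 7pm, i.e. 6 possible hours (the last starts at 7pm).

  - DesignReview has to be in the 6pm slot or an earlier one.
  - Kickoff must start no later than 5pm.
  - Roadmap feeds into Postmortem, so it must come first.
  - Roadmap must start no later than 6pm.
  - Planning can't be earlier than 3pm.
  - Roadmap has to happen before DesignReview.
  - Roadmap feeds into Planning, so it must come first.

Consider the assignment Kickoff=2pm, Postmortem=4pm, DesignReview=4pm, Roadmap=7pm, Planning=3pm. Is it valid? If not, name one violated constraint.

Planning can't be earlier than 3pm — holds.
DesignReview has to be in the 6pm slot or an earlier one — holds.
Roadmap has to happen before DesignReview — violated.
Roadmap must start no later than 6pm — violated.
Roadmap feeds into Planning, so it must come first — violated.
Roadmap feeds into Postmortem, so it must come first — violated.
Kickoff must start no later than 5pm — holds.

No — it violates: Roadmap must start no later than 6pm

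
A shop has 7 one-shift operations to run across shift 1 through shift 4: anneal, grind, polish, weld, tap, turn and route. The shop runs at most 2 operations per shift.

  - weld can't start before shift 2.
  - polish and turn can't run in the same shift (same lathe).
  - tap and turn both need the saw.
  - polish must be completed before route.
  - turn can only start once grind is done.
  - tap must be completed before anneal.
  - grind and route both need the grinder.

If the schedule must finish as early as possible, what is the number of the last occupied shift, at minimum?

shift 4

The precedence chain requires at least 2 distinct shifts.
With at most 2 per shift and 7 operations, at least 4 shifts are needed.
4 works (last occupied shift: shift 4): for example tap -> shift 1, polish -> shift 3, route -> shift 4, anneal -> shift 2, turn -> shift 4, grind -> shift 1, weld -> shift 2.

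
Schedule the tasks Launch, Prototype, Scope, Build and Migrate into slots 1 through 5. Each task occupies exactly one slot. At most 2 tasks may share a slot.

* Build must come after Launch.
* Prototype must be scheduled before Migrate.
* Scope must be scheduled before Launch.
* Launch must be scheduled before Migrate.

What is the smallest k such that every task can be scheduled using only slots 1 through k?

The precedence chain requires at least 3 distinct slots.
With at most 2 per slot and 5 tasks, at least 3 slots are needed.
3 works (last occupied slot: 3): for example Migrate -> 3; Build -> 3; Prototype -> 1; Launch -> 2; Scope -> 1.

3 slots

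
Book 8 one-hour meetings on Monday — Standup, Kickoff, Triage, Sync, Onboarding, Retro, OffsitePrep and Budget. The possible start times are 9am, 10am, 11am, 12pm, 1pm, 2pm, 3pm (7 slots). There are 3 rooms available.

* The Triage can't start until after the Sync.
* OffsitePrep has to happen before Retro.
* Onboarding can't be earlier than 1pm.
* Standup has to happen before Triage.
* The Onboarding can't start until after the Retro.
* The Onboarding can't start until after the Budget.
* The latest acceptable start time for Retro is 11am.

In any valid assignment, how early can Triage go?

Precedence pushes Triage to at least 10am.
Triage at 10am is achievable: Sync=9am, Kickoff=11am, Budget=10am, Standup=9am, Onboarding=1pm, Retro=10am, OffsitePrep=9am, Triage=10am.

10am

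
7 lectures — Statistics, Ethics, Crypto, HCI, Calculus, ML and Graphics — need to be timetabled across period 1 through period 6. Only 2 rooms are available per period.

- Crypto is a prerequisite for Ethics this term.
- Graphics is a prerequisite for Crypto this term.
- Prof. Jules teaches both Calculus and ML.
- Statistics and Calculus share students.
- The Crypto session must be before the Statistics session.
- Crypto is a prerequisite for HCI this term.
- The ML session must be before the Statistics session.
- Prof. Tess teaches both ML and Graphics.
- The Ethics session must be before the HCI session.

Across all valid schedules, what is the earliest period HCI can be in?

Precedence pushes HCI to at least period 4.
HCI at period 4 is achievable: Graphics in period 1, Ethics in period 3, Statistics in period 3, ML in period 2, HCI in period 4, Calculus in period 1, Crypto in period 2.

period 4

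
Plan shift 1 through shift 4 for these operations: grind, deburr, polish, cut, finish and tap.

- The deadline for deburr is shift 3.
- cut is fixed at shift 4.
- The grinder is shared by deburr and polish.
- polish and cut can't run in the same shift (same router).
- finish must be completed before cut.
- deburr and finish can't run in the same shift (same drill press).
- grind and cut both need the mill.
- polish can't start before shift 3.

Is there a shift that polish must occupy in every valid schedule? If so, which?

polish's window is shift 3–shift 4.
cut is fixed at shift 4, and polish can't share a shift with cut.
So polish must be shift 3.

shift 3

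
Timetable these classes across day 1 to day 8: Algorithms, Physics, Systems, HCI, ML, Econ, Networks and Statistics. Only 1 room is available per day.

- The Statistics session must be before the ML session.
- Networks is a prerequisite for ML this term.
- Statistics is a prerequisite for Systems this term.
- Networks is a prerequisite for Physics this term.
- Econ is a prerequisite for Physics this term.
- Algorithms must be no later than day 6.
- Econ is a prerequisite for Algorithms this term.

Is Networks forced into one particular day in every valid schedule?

Networks can be day 1 (e.g. Econ=day 2; HCI=day 8; Physics=day 4; Statistics=day 5; Networks=day 1; ML=day 6; Algorithms=day 3; Systems=day 7) or day 2 (e.g. Statistics=day 5; Algorithms=day 3; ML=day 6; Econ=day 1; Systems=day 7; Networks=day 2; Physics=day 4; HCI=day 8).

No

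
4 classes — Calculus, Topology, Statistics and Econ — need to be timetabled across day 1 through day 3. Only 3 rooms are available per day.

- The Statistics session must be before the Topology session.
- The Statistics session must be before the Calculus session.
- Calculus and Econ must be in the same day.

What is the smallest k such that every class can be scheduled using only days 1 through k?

2

The precedence chain requires at least 2 distinct days.
With at most 3 per day and 4 classes, at least 2 days are needed.
2 works (last occupied day: day 2): for example Statistics=day 1; Topology=day 2; Calculus=day 2; Econ=day 2.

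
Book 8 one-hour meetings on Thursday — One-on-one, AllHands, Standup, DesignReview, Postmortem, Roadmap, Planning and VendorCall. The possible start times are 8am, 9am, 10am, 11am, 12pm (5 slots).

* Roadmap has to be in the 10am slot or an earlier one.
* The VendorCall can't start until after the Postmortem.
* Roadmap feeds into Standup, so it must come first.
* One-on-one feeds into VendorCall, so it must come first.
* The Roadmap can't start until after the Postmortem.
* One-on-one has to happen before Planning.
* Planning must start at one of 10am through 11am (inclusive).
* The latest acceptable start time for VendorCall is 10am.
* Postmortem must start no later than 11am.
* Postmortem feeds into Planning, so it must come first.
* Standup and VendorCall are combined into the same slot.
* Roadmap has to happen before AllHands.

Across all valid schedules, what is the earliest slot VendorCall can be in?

10am

VendorCall must be in the same slot as Standup, which can't be before 10am, so VendorCall is at least 10am; VendorCall's own window allows nothing later than 10am.
VendorCall at 10am is achievable: Planning in 10am, One-on-one in 8am, DesignReview in 8am, Roadmap in 9am, VendorCall in 10am, Postmortem in 8am, AllHands in 10am, Standup in 10am.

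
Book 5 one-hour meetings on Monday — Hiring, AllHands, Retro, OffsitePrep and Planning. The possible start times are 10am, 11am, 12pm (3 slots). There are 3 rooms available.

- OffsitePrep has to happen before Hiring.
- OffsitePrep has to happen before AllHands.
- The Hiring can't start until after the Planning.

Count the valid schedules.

Splitting on Hiring: it can be 11am (6), 12pm (18). Listing each branch's schedules as (AllHands, Retro, OffsitePrep, Planning):
Hiring=11am: (11am,10am,10am,10am) (11am,11am,10am,10am) (11am,12pm,10am,10am) (12pm,10am,10am,10am) (12pm,11am,10am,10am) (12pm,12pm,10am,10am) — 6.
Hiring=12pm: (11am,10am,10am,10am) (11am,10am,10am,11am) (11am,11am,10am,10am) (11am,11am,10am,11am) (11am,12pm,10am,10am) (11am,12pm,10am,11am) (12pm,10am,10am,10am) (12pm,10am,10am,11am) (12pm,10am,11am,10am) (12pm,10am,11am,11am) (12pm,11am,10am,10am) (12pm,11am,10am,11am) (12pm,11am,11am,10am) (12pm,11am,11am,11am) (12pm,12pm,10am,10am) (12pm,12pm,10am,11am) (12pm,12pm,11am,10am) (12pm,12pm,11am,11am) — 18.
Summing: 6 + 18 = 24.

24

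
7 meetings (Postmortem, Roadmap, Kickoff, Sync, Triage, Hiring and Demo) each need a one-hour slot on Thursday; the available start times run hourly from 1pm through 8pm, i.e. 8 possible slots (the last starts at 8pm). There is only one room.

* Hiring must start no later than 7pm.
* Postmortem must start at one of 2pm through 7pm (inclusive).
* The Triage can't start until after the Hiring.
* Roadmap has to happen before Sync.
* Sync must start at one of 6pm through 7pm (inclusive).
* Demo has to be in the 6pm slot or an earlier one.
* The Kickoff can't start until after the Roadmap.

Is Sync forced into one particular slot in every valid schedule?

Sync can be 6pm (e.g. Kickoff -> 5pm; Roadmap -> 4pm; Hiring -> 3pm; Sync -> 6pm; Demo -> 1pm; Triage -> 7pm; Postmortem -> 2pm) or 7pm (e.g. Demo in 1pm; Sync in 7pm; Hiring in 3pm; Kickoff in 5pm; Triage in 6pm; Roadmap in 4pm; Postmortem in 2pm).

No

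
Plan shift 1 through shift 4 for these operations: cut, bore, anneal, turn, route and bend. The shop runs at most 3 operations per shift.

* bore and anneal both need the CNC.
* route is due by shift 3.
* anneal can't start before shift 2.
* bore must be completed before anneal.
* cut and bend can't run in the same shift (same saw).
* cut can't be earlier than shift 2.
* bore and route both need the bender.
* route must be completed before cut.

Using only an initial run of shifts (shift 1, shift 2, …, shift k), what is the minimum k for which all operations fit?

3 shifts

The precedence chain requires at least 2 distinct shifts.
With at most 3 per shift and 6 operations, at least 2 shifts are needed.
Could 2 shifts be enough, i.e. nothing placed later than shift 2? No: cut's window within 2 shifts is {shift 2}; anneal's window within 2 shifts is {shift 2}; route's window within 2 shifts is {shift 1, shift 2}; route must come before cut (at shift 2 or earlier) → {shift 1}; bore must come before anneal (at shift 2 or earlier) → {shift 1}; route can't share with bore (shift 1) → nothing is left.
So 2 shifts is not enough.
3 works (last occupied shift: shift 3): for example route in shift 1, bend in shift 1, turn in shift 1, anneal in shift 3, cut in shift 2, bore in shift 2.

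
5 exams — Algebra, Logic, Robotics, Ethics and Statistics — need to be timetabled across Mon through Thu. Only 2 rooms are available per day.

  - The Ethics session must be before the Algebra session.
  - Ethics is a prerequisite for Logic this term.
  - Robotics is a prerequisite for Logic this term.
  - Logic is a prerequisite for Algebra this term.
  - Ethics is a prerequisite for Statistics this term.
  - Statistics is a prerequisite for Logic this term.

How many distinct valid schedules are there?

2

Enumerating: Statistics in Tue, Robotics in Mon, Algebra in Thu, Ethics in Mon, Logic in Wed | Algebra -> Thu; Statistics -> Tue; Robotics -> Tue; Logic -> Wed; Ethics -> Mon.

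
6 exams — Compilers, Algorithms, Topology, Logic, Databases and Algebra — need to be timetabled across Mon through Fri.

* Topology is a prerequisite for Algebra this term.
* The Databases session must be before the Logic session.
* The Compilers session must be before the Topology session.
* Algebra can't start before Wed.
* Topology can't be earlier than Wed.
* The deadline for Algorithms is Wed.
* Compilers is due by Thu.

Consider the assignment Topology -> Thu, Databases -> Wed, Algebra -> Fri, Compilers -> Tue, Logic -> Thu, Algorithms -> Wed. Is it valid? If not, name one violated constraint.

Valid

Topology can't be earlier than Wed — holds.
Topology is a prerequisite for Algebra this term — holds.
The deadline for Algorithms is Wed — holds.
The Databases session must be before the Logic session — holds.
The Compilers session must be before the Topology session — holds.
Compilers is due by Thu — holds.
Algebra can't start before Wed — holds.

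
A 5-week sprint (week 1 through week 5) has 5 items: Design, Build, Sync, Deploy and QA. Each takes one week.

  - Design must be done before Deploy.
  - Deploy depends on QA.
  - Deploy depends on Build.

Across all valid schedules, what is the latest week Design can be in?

Downstream work caps Design at week 4.
Design at week 4 is achievable: Design in week 4; Build in week 1; Deploy in week 5; Sync in week 1; QA in week 1.

week 4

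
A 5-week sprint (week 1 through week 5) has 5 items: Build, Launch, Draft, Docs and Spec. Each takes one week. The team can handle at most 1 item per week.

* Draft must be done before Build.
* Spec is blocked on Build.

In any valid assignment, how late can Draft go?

week 3

Downstream work caps Draft at week 3.
Draft at week 3 is achievable: Docs in week 2; Launch in week 1; Build in week 4; Spec in week 5; Draft in week 3.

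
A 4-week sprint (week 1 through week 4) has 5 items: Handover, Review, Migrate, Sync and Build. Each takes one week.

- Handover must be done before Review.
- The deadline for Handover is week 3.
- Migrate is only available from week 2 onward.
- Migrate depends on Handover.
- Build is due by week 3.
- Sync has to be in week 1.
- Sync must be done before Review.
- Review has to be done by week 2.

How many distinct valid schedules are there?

Splitting on Migrate: it can be week 2 (3), week 3 (3), week 4 (3). Listing each branch's schedules as (Handover, Review, Sync, Build) by week number:
Migrate=week 2: (1,2,1,1) (1,2,1,2) (1,2,1,3) — 3.
Migrate=week 3: (1,2,1,1) (1,2,1,2) (1,2,1,3) — 3.
Migrate=week 4: (1,2,1,1) (1,2,1,2) (1,2,1,3) — 3.
Summing: 3 + 3 + 3 = 9.

9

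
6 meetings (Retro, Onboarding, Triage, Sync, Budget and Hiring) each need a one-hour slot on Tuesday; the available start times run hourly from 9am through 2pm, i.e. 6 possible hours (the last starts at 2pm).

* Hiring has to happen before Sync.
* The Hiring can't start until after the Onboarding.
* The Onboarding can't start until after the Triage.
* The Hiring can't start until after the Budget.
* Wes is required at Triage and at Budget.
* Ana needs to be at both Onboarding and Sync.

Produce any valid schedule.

Onboarding in 10am; Budget in 10am; Hiring in 11am; Retro in 9am; Sync in 12pm; Triage in 9am

Checking: Hiring(11am) before Sync(12pm); Budget(10am) before Hiring(11am); Triage(9am) before Onboarding(10am); Onboarding(10am) before Hiring(11am); Onboarding(10am) != Sync(12pm); Triage(9am) != Budget(10am).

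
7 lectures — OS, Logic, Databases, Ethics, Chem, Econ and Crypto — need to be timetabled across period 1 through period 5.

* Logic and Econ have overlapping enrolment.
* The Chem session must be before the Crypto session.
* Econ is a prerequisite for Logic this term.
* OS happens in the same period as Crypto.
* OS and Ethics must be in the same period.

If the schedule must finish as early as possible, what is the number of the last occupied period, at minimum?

The precedence chain requires at least 2 distinct periods.
2 works (last occupied period: period 2): for example Ethics in period 2; OS in period 2; Logic in period 2; Crypto in period 2; Chem in period 1; Econ in period 1; Databases in period 1.

period 2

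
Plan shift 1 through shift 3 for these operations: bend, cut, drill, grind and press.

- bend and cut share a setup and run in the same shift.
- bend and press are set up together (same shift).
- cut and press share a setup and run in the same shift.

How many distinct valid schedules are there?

27

Splitting on bend: it can be shift 1 (9), shift 2 (9), shift 3 (9). Listing each branch's schedules as (cut, drill, grind, press) by shift number:
bend=shift 1: (1,1,1,1) (1,1,2,1) (1,1,3,1) (1,2,1,1) (1,2,2,1) (1,2,3,1) (1,3,1,1) (1,3,2,1) (1,3,3,1) — 9.
bend=shift 2: (2,1,1,2) (2,1,2,2) (2,1,3,2) (2,2,1,2) (2,2,2,2) (2,2,3,2) (2,3,1,2) (2,3,2,2) (2,3,3,2) — 9.
bend=shift 3: (3,1,1,3) (3,1,2,3) (3,1,3,3) (3,2,1,3) (3,2,2,3) (3,2,3,3) (3,3,1,3) (3,3,2,3) (3,3,3,3) — 9.
Summing: 9 + 9 + 9 = 27.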